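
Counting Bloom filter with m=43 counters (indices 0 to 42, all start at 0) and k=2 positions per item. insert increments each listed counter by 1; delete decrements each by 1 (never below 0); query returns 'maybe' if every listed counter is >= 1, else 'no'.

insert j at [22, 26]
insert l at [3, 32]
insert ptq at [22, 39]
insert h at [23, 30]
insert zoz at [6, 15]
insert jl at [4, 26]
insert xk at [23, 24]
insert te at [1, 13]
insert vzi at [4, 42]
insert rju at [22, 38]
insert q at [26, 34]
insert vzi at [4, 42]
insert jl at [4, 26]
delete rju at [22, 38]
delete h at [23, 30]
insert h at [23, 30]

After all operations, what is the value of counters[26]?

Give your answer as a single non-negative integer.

Step 1: insert j at [22, 26] -> counters=[0,0,0,0,0,0,0,0,0,0,0,0,0,0,0,0,0,0,0,0,0,0,1,0,0,0,1,0,0,0,0,0,0,0,0,0,0,0,0,0,0,0,0]
Step 2: insert l at [3, 32] -> counters=[0,0,0,1,0,0,0,0,0,0,0,0,0,0,0,0,0,0,0,0,0,0,1,0,0,0,1,0,0,0,0,0,1,0,0,0,0,0,0,0,0,0,0]
Step 3: insert ptq at [22, 39] -> counters=[0,0,0,1,0,0,0,0,0,0,0,0,0,0,0,0,0,0,0,0,0,0,2,0,0,0,1,0,0,0,0,0,1,0,0,0,0,0,0,1,0,0,0]
Step 4: insert h at [23, 30] -> counters=[0,0,0,1,0,0,0,0,0,0,0,0,0,0,0,0,0,0,0,0,0,0,2,1,0,0,1,0,0,0,1,0,1,0,0,0,0,0,0,1,0,0,0]
Step 5: insert zoz at [6, 15] -> counters=[0,0,0,1,0,0,1,0,0,0,0,0,0,0,0,1,0,0,0,0,0,0,2,1,0,0,1,0,0,0,1,0,1,0,0,0,0,0,0,1,0,0,0]
Step 6: insert jl at [4, 26] -> counters=[0,0,0,1,1,0,1,0,0,0,0,0,0,0,0,1,0,0,0,0,0,0,2,1,0,0,2,0,0,0,1,0,1,0,0,0,0,0,0,1,0,0,0]
Step 7: insert xk at [23, 24] -> counters=[0,0,0,1,1,0,1,0,0,0,0,0,0,0,0,1,0,0,0,0,0,0,2,2,1,0,2,0,0,0,1,0,1,0,0,0,0,0,0,1,0,0,0]
Step 8: insert te at [1, 13] -> counters=[0,1,0,1,1,0,1,0,0,0,0,0,0,1,0,1,0,0,0,0,0,0,2,2,1,0,2,0,0,0,1,0,1,0,0,0,0,0,0,1,0,0,0]
Step 9: insert vzi at [4, 42] -> counters=[0,1,0,1,2,0,1,0,0,0,0,0,0,1,0,1,0,0,0,0,0,0,2,2,1,0,2,0,0,0,1,0,1,0,0,0,0,0,0,1,0,0,1]
Step 10: insert rju at [22, 38] -> counters=[0,1,0,1,2,0,1,0,0,0,0,0,0,1,0,1,0,0,0,0,0,0,3,2,1,0,2,0,0,0,1,0,1,0,0,0,0,0,1,1,0,0,1]
Step 11: insert q at [26, 34] -> counters=[0,1,0,1,2,0,1,0,0,0,0,0,0,1,0,1,0,0,0,0,0,0,3,2,1,0,3,0,0,0,1,0,1,0,1,0,0,0,1,1,0,0,1]
Step 12: insert vzi at [4, 42] -> counters=[0,1,0,1,3,0,1,0,0,0,0,0,0,1,0,1,0,0,0,0,0,0,3,2,1,0,3,0,0,0,1,0,1,0,1,0,0,0,1,1,0,0,2]
Step 13: insert jl at [4, 26] -> counters=[0,1,0,1,4,0,1,0,0,0,0,0,0,1,0,1,0,0,0,0,0,0,3,2,1,0,4,0,0,0,1,0,1,0,1,0,0,0,1,1,0,0,2]
Step 14: delete rju at [22, 38] -> counters=[0,1,0,1,4,0,1,0,0,0,0,0,0,1,0,1,0,0,0,0,0,0,2,2,1,0,4,0,0,0,1,0,1,0,1,0,0,0,0,1,0,0,2]
Step 15: delete h at [23, 30] -> counters=[0,1,0,1,4,0,1,0,0,0,0,0,0,1,0,1,0,0,0,0,0,0,2,1,1,0,4,0,0,0,0,0,1,0,1,0,0,0,0,1,0,0,2]
Step 16: insert h at [23, 30] -> counters=[0,1,0,1,4,0,1,0,0,0,0,0,0,1,0,1,0,0,0,0,0,0,2,2,1,0,4,0,0,0,1,0,1,0,1,0,0,0,0,1,0,0,2]
Final counters=[0,1,0,1,4,0,1,0,0,0,0,0,0,1,0,1,0,0,0,0,0,0,2,2,1,0,4,0,0,0,1,0,1,0,1,0,0,0,0,1,0,0,2] -> counters[26]=4

Answer: 4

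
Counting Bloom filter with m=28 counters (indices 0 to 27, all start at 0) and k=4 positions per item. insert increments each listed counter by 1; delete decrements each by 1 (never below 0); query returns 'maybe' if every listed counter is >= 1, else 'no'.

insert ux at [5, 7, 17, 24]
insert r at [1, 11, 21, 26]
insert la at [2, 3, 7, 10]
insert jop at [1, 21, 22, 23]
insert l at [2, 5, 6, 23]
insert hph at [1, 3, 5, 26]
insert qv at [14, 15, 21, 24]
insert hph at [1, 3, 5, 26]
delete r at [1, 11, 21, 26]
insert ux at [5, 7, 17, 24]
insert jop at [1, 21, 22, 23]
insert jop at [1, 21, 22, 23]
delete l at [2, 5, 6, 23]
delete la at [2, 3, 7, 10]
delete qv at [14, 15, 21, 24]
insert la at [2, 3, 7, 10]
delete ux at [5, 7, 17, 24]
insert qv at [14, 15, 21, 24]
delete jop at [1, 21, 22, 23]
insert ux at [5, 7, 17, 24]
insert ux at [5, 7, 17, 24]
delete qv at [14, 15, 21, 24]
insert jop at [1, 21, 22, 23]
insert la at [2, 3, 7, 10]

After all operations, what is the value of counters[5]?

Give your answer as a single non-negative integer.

Step 1: insert ux at [5, 7, 17, 24] -> counters=[0,0,0,0,0,1,0,1,0,0,0,0,0,0,0,0,0,1,0,0,0,0,0,0,1,0,0,0]
Step 2: insert r at [1, 11, 21, 26] -> counters=[0,1,0,0,0,1,0,1,0,0,0,1,0,0,0,0,0,1,0,0,0,1,0,0,1,0,1,0]
Step 3: insert la at [2, 3, 7, 10] -> counters=[0,1,1,1,0,1,0,2,0,0,1,1,0,0,0,0,0,1,0,0,0,1,0,0,1,0,1,0]
Step 4: insert jop at [1, 21, 22, 23] -> counters=[0,2,1,1,0,1,0,2,0,0,1,1,0,0,0,0,0,1,0,0,0,2,1,1,1,0,1,0]
Step 5: insert l at [2, 5, 6, 23] -> counters=[0,2,2,1,0,2,1,2,0,0,1,1,0,0,0,0,0,1,0,0,0,2,1,2,1,0,1,0]
Step 6: insert hph at [1, 3, 5, 26] -> counters=[0,3,2,2,0,3,1,2,0,0,1,1,0,0,0,0,0,1,0,0,0,2,1,2,1,0,2,0]
Step 7: insert qv at [14, 15, 21, 24] -> counters=[0,3,2,2,0,3,1,2,0,0,1,1,0,0,1,1,0,1,0,0,0,3,1,2,2,0,2,0]
Step 8: insert hph at [1, 3, 5, 26] -> counters=[0,4,2,3,0,4,1,2,0,0,1,1,0,0,1,1,0,1,0,0,0,3,1,2,2,0,3,0]
Step 9: delete r at [1, 11, 21, 26] -> counters=[0,3,2,3,0,4,1,2,0,0,1,0,0,0,1,1,0,1,0,0,0,2,1,2,2,0,2,0]
Step 10: insert ux at [5, 7, 17, 24] -> counters=[0,3,2,3,0,5,1,3,0,0,1,0,0,0,1,1,0,2,0,0,0,2,1,2,3,0,2,0]
Step 11: insert jop at [1, 21, 22, 23] -> counters=[0,4,2,3,0,5,1,3,0,0,1,0,0,0,1,1,0,2,0,0,0,3,2,3,3,0,2,0]
Step 12: insert jop at [1, 21, 22, 23] -> counters=[0,5,2,3,0,5,1,3,0,0,1,0,0,0,1,1,0,2,0,0,0,4,3,4,3,0,2,0]
Step 13: delete l at [2, 5, 6, 23] -> counters=[0,5,1,3,0,4,0,3,0,0,1,0,0,0,1,1,0,2,0,0,0,4,3,3,3,0,2,0]
Step 14: delete la at [2, 3, 7, 10] -> counters=[0,5,0,2,0,4,0,2,0,0,0,0,0,0,1,1,0,2,0,0,0,4,3,3,3,0,2,0]
Step 15: delete qv at [14, 15, 21, 24] -> counters=[0,5,0,2,0,4,0,2,0,0,0,0,0,0,0,0,0,2,0,0,0,3,3,3,2,0,2,0]
Step 16: insert la at [2, 3, 7, 10] -> counters=[0,5,1,3,0,4,0,3,0,0,1,0,0,0,0,0,0,2,0,0,0,3,3,3,2,0,2,0]
Step 17: delete ux at [5, 7, 17, 24] -> counters=[0,5,1,3,0,3,0,2,0,0,1,0,0,0,0,0,0,1,0,0,0,3,3,3,1,0,2,0]
Step 18: insert qv at [14, 15, 21, 24] -> counters=[0,5,1,3,0,3,0,2,0,0,1,0,0,0,1,1,0,1,0,0,0,4,3,3,2,0,2,0]
Step 19: delete jop at [1, 21, 22, 23] -> counters=[0,4,1,3,0,3,0,2,0,0,1,0,0,0,1,1,0,1,0,0,0,3,2,2,2,0,2,0]
Step 20: insert ux at [5, 7, 17, 24] -> counters=[0,4,1,3,0,4,0,3,0,0,1,0,0,0,1,1,0,2,0,0,0,3,2,2,3,0,2,0]
Step 21: insert ux at [5, 7, 17, 24] -> counters=[0,4,1,3,0,5,0,4,0,0,1,0,0,0,1,1,0,3,0,0,0,3,2,2,4,0,2,0]
Step 22: delete qv at [14, 15, 21, 24] -> counters=[0,4,1,3,0,5,0,4,0,0,1,0,0,0,0,0,0,3,0,0,0,2,2,2,3,0,2,0]
Step 23: insert jop at [1, 21, 22, 23] -> counters=[0,5,1,3,0,5,0,4,0,0,1,0,0,0,0,0,0,3,0,0,0,3,3,3,3,0,2,0]
Step 24: insert la at [2, 3, 7, 10] -> counters=[0,5,2,4,0,5,0,5,0,0,2,0,0,0,0,0,0,3,0,0,0,3,3,3,3,0,2,0]
Final counters=[0,5,2,4,0,5,0,5,0,0,2,0,0,0,0,0,0,3,0,0,0,3,3,3,3,0,2,0] -> counters[5]=5

Answer: 5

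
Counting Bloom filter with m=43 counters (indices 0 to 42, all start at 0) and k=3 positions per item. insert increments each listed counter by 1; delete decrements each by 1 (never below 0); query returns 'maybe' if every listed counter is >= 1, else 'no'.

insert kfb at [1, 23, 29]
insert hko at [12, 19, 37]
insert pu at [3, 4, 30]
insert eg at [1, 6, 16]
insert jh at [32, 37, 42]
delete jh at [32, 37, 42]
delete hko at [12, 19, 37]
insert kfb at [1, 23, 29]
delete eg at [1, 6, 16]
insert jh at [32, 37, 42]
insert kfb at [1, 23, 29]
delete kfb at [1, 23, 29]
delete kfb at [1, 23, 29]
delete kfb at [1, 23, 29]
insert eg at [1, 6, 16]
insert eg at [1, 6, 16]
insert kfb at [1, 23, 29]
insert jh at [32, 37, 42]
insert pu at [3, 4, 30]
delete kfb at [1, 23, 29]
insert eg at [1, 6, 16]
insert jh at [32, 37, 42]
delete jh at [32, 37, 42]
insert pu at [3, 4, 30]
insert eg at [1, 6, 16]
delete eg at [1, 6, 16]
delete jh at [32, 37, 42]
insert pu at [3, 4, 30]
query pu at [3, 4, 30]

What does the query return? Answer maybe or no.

Answer: maybe

Derivation:
Step 1: insert kfb at [1, 23, 29] -> counters=[0,1,0,0,0,0,0,0,0,0,0,0,0,0,0,0,0,0,0,0,0,0,0,1,0,0,0,0,0,1,0,0,0,0,0,0,0,0,0,0,0,0,0]
Step 2: insert hko at [12, 19, 37] -> counters=[0,1,0,0,0,0,0,0,0,0,0,0,1,0,0,0,0,0,0,1,0,0,0,1,0,0,0,0,0,1,0,0,0,0,0,0,0,1,0,0,0,0,0]
Step 3: insert pu at [3, 4, 30] -> counters=[0,1,0,1,1,0,0,0,0,0,0,0,1,0,0,0,0,0,0,1,0,0,0,1,0,0,0,0,0,1,1,0,0,0,0,0,0,1,0,0,0,0,0]
Step 4: insert eg at [1, 6, 16] -> counters=[0,2,0,1,1,0,1,0,0,0,0,0,1,0,0,0,1,0,0,1,0,0,0,1,0,0,0,0,0,1,1,0,0,0,0,0,0,1,0,0,0,0,0]
Step 5: insert jh at [32, 37, 42] -> counters=[0,2,0,1,1,0,1,0,0,0,0,0,1,0,0,0,1,0,0,1,0,0,0,1,0,0,0,0,0,1,1,0,1,0,0,0,0,2,0,0,0,0,1]
Step 6: delete jh at [32, 37, 42] -> counters=[0,2,0,1,1,0,1,0,0,0,0,0,1,0,0,0,1,0,0,1,0,0,0,1,0,0,0,0,0,1,1,0,0,0,0,0,0,1,0,0,0,0,0]
Step 7: delete hko at [12, 19, 37] -> counters=[0,2,0,1,1,0,1,0,0,0,0,0,0,0,0,0,1,0,0,0,0,0,0,1,0,0,0,0,0,1,1,0,0,0,0,0,0,0,0,0,0,0,0]
Step 8: insert kfb at [1, 23, 29] -> counters=[0,3,0,1,1,0,1,0,0,0,0,0,0,0,0,0,1,0,0,0,0,0,0,2,0,0,0,0,0,2,1,0,0,0,0,0,0,0,0,0,0,0,0]
Step 9: delete eg at [1, 6, 16] -> counters=[0,2,0,1,1,0,0,0,0,0,0,0,0,0,0,0,0,0,0,0,0,0,0,2,0,0,0,0,0,2,1,0,0,0,0,0,0,0,0,0,0,0,0]
Step 10: insert jh at [32, 37, 42] -> counters=[0,2,0,1,1,0,0,0,0,0,0,0,0,0,0,0,0,0,0,0,0,0,0,2,0,0,0,0,0,2,1,0,1,0,0,0,0,1,0,0,0,0,1]
Step 11: insert kfb at [1, 23, 29] -> counters=[0,3,0,1,1,0,0,0,0,0,0,0,0,0,0,0,0,0,0,0,0,0,0,3,0,0,0,0,0,3,1,0,1,0,0,0,0,1,0,0,0,0,1]
Step 12: delete kfb at [1, 23, 29] -> counters=[0,2,0,1,1,0,0,0,0,0,0,0,0,0,0,0,0,0,0,0,0,0,0,2,0,0,0,0,0,2,1,0,1,0,0,0,0,1,0,0,0,0,1]
Step 13: delete kfb at [1, 23, 29] -> counters=[0,1,0,1,1,0,0,0,0,0,0,0,0,0,0,0,0,0,0,0,0,0,0,1,0,0,0,0,0,1,1,0,1,0,0,0,0,1,0,0,0,0,1]
Step 14: delete kfb at [1, 23, 29] -> counters=[0,0,0,1,1,0,0,0,0,0,0,0,0,0,0,0,0,0,0,0,0,0,0,0,0,0,0,0,0,0,1,0,1,0,0,0,0,1,0,0,0,0,1]
Step 15: insert eg at [1, 6, 16] -> counters=[0,1,0,1,1,0,1,0,0,0,0,0,0,0,0,0,1,0,0,0,0,0,0,0,0,0,0,0,0,0,1,0,1,0,0,0,0,1,0,0,0,0,1]
Step 16: insert eg at [1, 6, 16] -> counters=[0,2,0,1,1,0,2,0,0,0,0,0,0,0,0,0,2,0,0,0,0,0,0,0,0,0,0,0,0,0,1,0,1,0,0,0,0,1,0,0,0,0,1]
Step 17: insert kfb at [1, 23, 29] -> counters=[0,3,0,1,1,0,2,0,0,0,0,0,0,0,0,0,2,0,0,0,0,0,0,1,0,0,0,0,0,1,1,0,1,0,0,0,0,1,0,0,0,0,1]
Step 18: insert jh at [32, 37, 42] -> counters=[0,3,0,1,1,0,2,0,0,0,0,0,0,0,0,0,2,0,0,0,0,0,0,1,0,0,0,0,0,1,1,0,2,0,0,0,0,2,0,0,0,0,2]
Step 19: insert pu at [3, 4, 30] -> counters=[0,3,0,2,2,0,2,0,0,0,0,0,0,0,0,0,2,0,0,0,0,0,0,1,0,0,0,0,0,1,2,0,2,0,0,0,0,2,0,0,0,0,2]
Step 20: delete kfb at [1, 23, 29] -> counters=[0,2,0,2,2,0,2,0,0,0,0,0,0,0,0,0,2,0,0,0,0,0,0,0,0,0,0,0,0,0,2,0,2,0,0,0,0,2,0,0,0,0,2]
Step 21: insert eg at [1, 6, 16] -> counters=[0,3,0,2,2,0,3,0,0,0,0,0,0,0,0,0,3,0,0,0,0,0,0,0,0,0,0,0,0,0,2,0,2,0,0,0,0,2,0,0,0,0,2]
Step 22: insert jh at [32, 37, 42] -> counters=[0,3,0,2,2,0,3,0,0,0,0,0,0,0,0,0,3,0,0,0,0,0,0,0,0,0,0,0,0,0,2,0,3,0,0,0,0,3,0,0,0,0,3]
Step 23: delete jh at [32, 37, 42] -> counters=[0,3,0,2,2,0,3,0,0,0,0,0,0,0,0,0,3,0,0,0,0,0,0,0,0,0,0,0,0,0,2,0,2,0,0,0,0,2,0,0,0,0,2]
Step 24: insert pu at [3, 4, 30] -> counters=[0,3,0,3,3,0,3,0,0,0,0,0,0,0,0,0,3,0,0,0,0,0,0,0,0,0,0,0,0,0,3,0,2,0,0,0,0,2,0,0,0,0,2]
Step 25: insert eg at [1, 6, 16] -> counters=[0,4,0,3,3,0,4,0,0,0,0,0,0,0,0,0,4,0,0,0,0,0,0,0,0,0,0,0,0,0,3,0,2,0,0,0,0,2,0,0,0,0,2]
Step 26: delete eg at [1, 6, 16] -> counters=[0,3,0,3,3,0,3,0,0,0,0,0,0,0,0,0,3,0,0,0,0,0,0,0,0,0,0,0,0,0,3,0,2,0,0,0,0,2,0,0,0,0,2]
Step 27: delete jh at [32, 37, 42] -> counters=[0,3,0,3,3,0,3,0,0,0,0,0,0,0,0,0,3,0,0,0,0,0,0,0,0,0,0,0,0,0,3,0,1,0,0,0,0,1,0,0,0,0,1]
Step 28: insert pu at [3, 4, 30] -> counters=[0,3,0,4,4,0,3,0,0,0,0,0,0,0,0,0,3,0,0,0,0,0,0,0,0,0,0,0,0,0,4,0,1,0,0,0,0,1,0,0,0,0,1]
Query pu: check counters[3]=4 counters[4]=4 counters[30]=4 -> maybe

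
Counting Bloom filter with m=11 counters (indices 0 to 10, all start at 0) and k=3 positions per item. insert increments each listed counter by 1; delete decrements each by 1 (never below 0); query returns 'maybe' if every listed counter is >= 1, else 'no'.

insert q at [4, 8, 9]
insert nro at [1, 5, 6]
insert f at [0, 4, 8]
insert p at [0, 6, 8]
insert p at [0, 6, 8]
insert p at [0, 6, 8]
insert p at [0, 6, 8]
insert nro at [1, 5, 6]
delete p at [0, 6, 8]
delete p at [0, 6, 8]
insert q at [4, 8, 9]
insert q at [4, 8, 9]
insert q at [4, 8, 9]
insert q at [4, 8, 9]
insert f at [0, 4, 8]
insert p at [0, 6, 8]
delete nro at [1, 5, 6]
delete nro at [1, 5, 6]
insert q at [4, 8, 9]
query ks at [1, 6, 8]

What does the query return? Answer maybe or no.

Step 1: insert q at [4, 8, 9] -> counters=[0,0,0,0,1,0,0,0,1,1,0]
Step 2: insert nro at [1, 5, 6] -> counters=[0,1,0,0,1,1,1,0,1,1,0]
Step 3: insert f at [0, 4, 8] -> counters=[1,1,0,0,2,1,1,0,2,1,0]
Step 4: insert p at [0, 6, 8] -> counters=[2,1,0,0,2,1,2,0,3,1,0]
Step 5: insert p at [0, 6, 8] -> counters=[3,1,0,0,2,1,3,0,4,1,0]
Step 6: insert p at [0, 6, 8] -> counters=[4,1,0,0,2,1,4,0,5,1,0]
Step 7: insert p at [0, 6, 8] -> counters=[5,1,0,0,2,1,5,0,6,1,0]
Step 8: insert nro at [1, 5, 6] -> counters=[5,2,0,0,2,2,6,0,6,1,0]
Step 9: delete p at [0, 6, 8] -> counters=[4,2,0,0,2,2,5,0,5,1,0]
Step 10: delete p at [0, 6, 8] -> counters=[3,2,0,0,2,2,4,0,4,1,0]
Step 11: insert q at [4, 8, 9] -> counters=[3,2,0,0,3,2,4,0,5,2,0]
Step 12: insert q at [4, 8, 9] -> counters=[3,2,0,0,4,2,4,0,6,3,0]
Step 13: insert q at [4, 8, 9] -> counters=[3,2,0,0,5,2,4,0,7,4,0]
Step 14: insert q at [4, 8, 9] -> counters=[3,2,0,0,6,2,4,0,8,5,0]
Step 15: insert f at [0, 4, 8] -> counters=[4,2,0,0,7,2,4,0,9,5,0]
Step 16: insert p at [0, 6, 8] -> counters=[5,2,0,0,7,2,5,0,10,5,0]
Step 17: delete nro at [1, 5, 6] -> counters=[5,1,0,0,7,1,4,0,10,5,0]
Step 18: delete nro at [1, 5, 6] -> counters=[5,0,0,0,7,0,3,0,10,5,0]
Step 19: insert q at [4, 8, 9] -> counters=[5,0,0,0,8,0,3,0,11,6,0]
Query ks: check counters[1]=0 counters[6]=3 counters[8]=11 -> no

Answer: no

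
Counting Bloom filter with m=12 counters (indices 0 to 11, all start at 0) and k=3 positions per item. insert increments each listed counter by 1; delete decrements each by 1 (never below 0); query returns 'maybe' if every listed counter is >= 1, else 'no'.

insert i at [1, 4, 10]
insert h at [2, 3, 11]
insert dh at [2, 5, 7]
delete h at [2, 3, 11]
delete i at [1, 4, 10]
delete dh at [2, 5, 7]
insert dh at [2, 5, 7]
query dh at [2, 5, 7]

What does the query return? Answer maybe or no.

Step 1: insert i at [1, 4, 10] -> counters=[0,1,0,0,1,0,0,0,0,0,1,0]
Step 2: insert h at [2, 3, 11] -> counters=[0,1,1,1,1,0,0,0,0,0,1,1]
Step 3: insert dh at [2, 5, 7] -> counters=[0,1,2,1,1,1,0,1,0,0,1,1]
Step 4: delete h at [2, 3, 11] -> counters=[0,1,1,0,1,1,0,1,0,0,1,0]
Step 5: delete i at [1, 4, 10] -> counters=[0,0,1,0,0,1,0,1,0,0,0,0]
Step 6: delete dh at [2, 5, 7] -> counters=[0,0,0,0,0,0,0,0,0,0,0,0]
Step 7: insert dh at [2, 5, 7] -> counters=[0,0,1,0,0,1,0,1,0,0,0,0]
Query dh: check counters[2]=1 counters[5]=1 counters[7]=1 -> maybe

Answer: maybe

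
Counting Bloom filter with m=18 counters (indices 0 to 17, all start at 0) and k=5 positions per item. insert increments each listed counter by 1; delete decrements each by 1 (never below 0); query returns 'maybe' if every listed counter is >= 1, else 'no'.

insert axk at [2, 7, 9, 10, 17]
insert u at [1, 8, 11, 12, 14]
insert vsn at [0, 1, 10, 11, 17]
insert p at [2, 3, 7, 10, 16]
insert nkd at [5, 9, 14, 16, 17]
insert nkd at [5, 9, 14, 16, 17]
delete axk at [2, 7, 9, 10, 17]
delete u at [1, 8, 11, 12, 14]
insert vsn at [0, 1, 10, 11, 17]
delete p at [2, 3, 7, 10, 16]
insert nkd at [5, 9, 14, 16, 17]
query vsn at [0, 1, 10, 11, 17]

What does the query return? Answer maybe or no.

Answer: maybe

Derivation:
Step 1: insert axk at [2, 7, 9, 10, 17] -> counters=[0,0,1,0,0,0,0,1,0,1,1,0,0,0,0,0,0,1]
Step 2: insert u at [1, 8, 11, 12, 14] -> counters=[0,1,1,0,0,0,0,1,1,1,1,1,1,0,1,0,0,1]
Step 3: insert vsn at [0, 1, 10, 11, 17] -> counters=[1,2,1,0,0,0,0,1,1,1,2,2,1,0,1,0,0,2]
Step 4: insert p at [2, 3, 7, 10, 16] -> counters=[1,2,2,1,0,0,0,2,1,1,3,2,1,0,1,0,1,2]
Step 5: insert nkd at [5, 9, 14, 16, 17] -> counters=[1,2,2,1,0,1,0,2,1,2,3,2,1,0,2,0,2,3]
Step 6: insert nkd at [5, 9, 14, 16, 17] -> counters=[1,2,2,1,0,2,0,2,1,3,3,2,1,0,3,0,3,4]
Step 7: delete axk at [2, 7, 9, 10, 17] -> counters=[1,2,1,1,0,2,0,1,1,2,2,2,1,0,3,0,3,3]
Step 8: delete u at [1, 8, 11, 12, 14] -> counters=[1,1,1,1,0,2,0,1,0,2,2,1,0,0,2,0,3,3]
Step 9: insert vsn at [0, 1, 10, 11, 17] -> counters=[2,2,1,1,0,2,0,1,0,2,3,2,0,0,2,0,3,4]
Step 10: delete p at [2, 3, 7, 10, 16] -> counters=[2,2,0,0,0,2,0,0,0,2,2,2,0,0,2,0,2,4]
Step 11: insert nkd at [5, 9, 14, 16, 17] -> counters=[2,2,0,0,0,3,0,0,0,3,2,2,0,0,3,0,3,5]
Query vsn: check counters[0]=2 counters[1]=2 counters[10]=2 counters[11]=2 counters[17]=5 -> maybe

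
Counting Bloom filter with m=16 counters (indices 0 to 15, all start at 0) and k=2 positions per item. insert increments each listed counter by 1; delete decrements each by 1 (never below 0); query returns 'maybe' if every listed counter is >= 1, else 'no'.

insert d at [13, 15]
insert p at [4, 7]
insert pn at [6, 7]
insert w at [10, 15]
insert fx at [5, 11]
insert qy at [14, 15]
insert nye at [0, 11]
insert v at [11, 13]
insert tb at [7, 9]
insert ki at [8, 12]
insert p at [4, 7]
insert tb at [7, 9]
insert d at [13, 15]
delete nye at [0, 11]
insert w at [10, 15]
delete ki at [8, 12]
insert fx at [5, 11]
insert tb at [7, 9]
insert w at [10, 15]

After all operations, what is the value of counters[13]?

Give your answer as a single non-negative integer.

Answer: 3

Derivation:
Step 1: insert d at [13, 15] -> counters=[0,0,0,0,0,0,0,0,0,0,0,0,0,1,0,1]
Step 2: insert p at [4, 7] -> counters=[0,0,0,0,1,0,0,1,0,0,0,0,0,1,0,1]
Step 3: insert pn at [6, 7] -> counters=[0,0,0,0,1,0,1,2,0,0,0,0,0,1,0,1]
Step 4: insert w at [10, 15] -> counters=[0,0,0,0,1,0,1,2,0,0,1,0,0,1,0,2]
Step 5: insert fx at [5, 11] -> counters=[0,0,0,0,1,1,1,2,0,0,1,1,0,1,0,2]
Step 6: insert qy at [14, 15] -> counters=[0,0,0,0,1,1,1,2,0,0,1,1,0,1,1,3]
Step 7: insert nye at [0, 11] -> counters=[1,0,0,0,1,1,1,2,0,0,1,2,0,1,1,3]
Step 8: insert v at [11, 13] -> counters=[1,0,0,0,1,1,1,2,0,0,1,3,0,2,1,3]
Step 9: insert tb at [7, 9] -> counters=[1,0,0,0,1,1,1,3,0,1,1,3,0,2,1,3]
Step 10: insert ki at [8, 12] -> counters=[1,0,0,0,1,1,1,3,1,1,1,3,1,2,1,3]
Step 11: insert p at [4, 7] -> counters=[1,0,0,0,2,1,1,4,1,1,1,3,1,2,1,3]
Step 12: insert tb at [7, 9] -> counters=[1,0,0,0,2,1,1,5,1,2,1,3,1,2,1,3]
Step 13: insert d at [13, 15] -> counters=[1,0,0,0,2,1,1,5,1,2,1,3,1,3,1,4]
Step 14: delete nye at [0, 11] -> counters=[0,0,0,0,2,1,1,5,1,2,1,2,1,3,1,4]
Step 15: insert w at [10, 15] -> counters=[0,0,0,0,2,1,1,5,1,2,2,2,1,3,1,5]
Step 16: delete ki at [8, 12] -> counters=[0,0,0,0,2,1,1,5,0,2,2,2,0,3,1,5]
Step 17: insert fx at [5, 11] -> counters=[0,0,0,0,2,2,1,5,0,2,2,3,0,3,1,5]
Step 18: insert tb at [7, 9] -> counters=[0,0,0,0,2,2,1,6,0,3,2,3,0,3,1,5]
Step 19: insert w at [10, 15] -> counters=[0,0,0,0,2,2,1,6,0,3,3,3,0,3,1,6]
Final counters=[0,0,0,0,2,2,1,6,0,3,3,3,0,3,1,6] -> counters[13]=3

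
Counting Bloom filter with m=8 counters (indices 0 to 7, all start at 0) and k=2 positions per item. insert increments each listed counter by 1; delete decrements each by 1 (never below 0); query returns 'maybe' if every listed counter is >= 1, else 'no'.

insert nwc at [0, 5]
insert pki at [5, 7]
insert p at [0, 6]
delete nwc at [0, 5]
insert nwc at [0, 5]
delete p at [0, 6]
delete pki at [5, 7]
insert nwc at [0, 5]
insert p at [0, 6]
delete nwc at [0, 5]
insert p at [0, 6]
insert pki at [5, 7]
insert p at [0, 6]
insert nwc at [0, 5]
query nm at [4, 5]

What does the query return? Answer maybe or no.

Answer: no

Derivation:
Step 1: insert nwc at [0, 5] -> counters=[1,0,0,0,0,1,0,0]
Step 2: insert pki at [5, 7] -> counters=[1,0,0,0,0,2,0,1]
Step 3: insert p at [0, 6] -> counters=[2,0,0,0,0,2,1,1]
Step 4: delete nwc at [0, 5] -> counters=[1,0,0,0,0,1,1,1]
Step 5: insert nwc at [0, 5] -> counters=[2,0,0,0,0,2,1,1]
Step 6: delete p at [0, 6] -> counters=[1,0,0,0,0,2,0,1]
Step 7: delete pki at [5, 7] -> counters=[1,0,0,0,0,1,0,0]
Step 8: insert nwc at [0, 5] -> counters=[2,0,0,0,0,2,0,0]
Step 9: insert p at [0, 6] -> counters=[3,0,0,0,0,2,1,0]
Step 10: delete nwc at [0, 5] -> counters=[2,0,0,0,0,1,1,0]
Step 11: insert p at [0, 6] -> counters=[3,0,0,0,0,1,2,0]
Step 12: insert pki at [5, 7] -> counters=[3,0,0,0,0,2,2,1]
Step 13: insert p at [0, 6] -> counters=[4,0,0,0,0,2,3,1]
Step 14: insert nwc at [0, 5] -> counters=[5,0,0,0,0,3,3,1]
Query nm: check counters[4]=0 counters[5]=3 -> no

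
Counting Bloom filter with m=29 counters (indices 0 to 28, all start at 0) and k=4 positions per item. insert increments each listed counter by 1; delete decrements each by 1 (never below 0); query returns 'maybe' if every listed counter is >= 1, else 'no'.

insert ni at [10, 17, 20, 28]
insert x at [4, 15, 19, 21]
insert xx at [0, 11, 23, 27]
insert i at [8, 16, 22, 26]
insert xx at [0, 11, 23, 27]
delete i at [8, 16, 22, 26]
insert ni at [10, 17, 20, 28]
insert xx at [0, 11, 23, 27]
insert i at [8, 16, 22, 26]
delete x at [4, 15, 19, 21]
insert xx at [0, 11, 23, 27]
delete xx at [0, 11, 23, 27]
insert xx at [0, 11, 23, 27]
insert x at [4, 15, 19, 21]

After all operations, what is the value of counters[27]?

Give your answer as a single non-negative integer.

Answer: 4

Derivation:
Step 1: insert ni at [10, 17, 20, 28] -> counters=[0,0,0,0,0,0,0,0,0,0,1,0,0,0,0,0,0,1,0,0,1,0,0,0,0,0,0,0,1]
Step 2: insert x at [4, 15, 19, 21] -> counters=[0,0,0,0,1,0,0,0,0,0,1,0,0,0,0,1,0,1,0,1,1,1,0,0,0,0,0,0,1]
Step 3: insert xx at [0, 11, 23, 27] -> counters=[1,0,0,0,1,0,0,0,0,0,1,1,0,0,0,1,0,1,0,1,1,1,0,1,0,0,0,1,1]
Step 4: insert i at [8, 16, 22, 26] -> counters=[1,0,0,0,1,0,0,0,1,0,1,1,0,0,0,1,1,1,0,1,1,1,1,1,0,0,1,1,1]
Step 5: insert xx at [0, 11, 23, 27] -> counters=[2,0,0,0,1,0,0,0,1,0,1,2,0,0,0,1,1,1,0,1,1,1,1,2,0,0,1,2,1]
Step 6: delete i at [8, 16, 22, 26] -> counters=[2,0,0,0,1,0,0,0,0,0,1,2,0,0,0,1,0,1,0,1,1,1,0,2,0,0,0,2,1]
Step 7: insert ni at [10, 17, 20, 28] -> counters=[2,0,0,0,1,0,0,0,0,0,2,2,0,0,0,1,0,2,0,1,2,1,0,2,0,0,0,2,2]
Step 8: insert xx at [0, 11, 23, 27] -> counters=[3,0,0,0,1,0,0,0,0,0,2,3,0,0,0,1,0,2,0,1,2,1,0,3,0,0,0,3,2]
Step 9: insert i at [8, 16, 22, 26] -> counters=[3,0,0,0,1,0,0,0,1,0,2,3,0,0,0,1,1,2,0,1,2,1,1,3,0,0,1,3,2]
Step 10: delete x at [4, 15, 19, 21] -> counters=[3,0,0,0,0,0,0,0,1,0,2,3,0,0,0,0,1,2,0,0,2,0,1,3,0,0,1,3,2]
Step 11: insert xx at [0, 11, 23, 27] -> counters=[4,0,0,0,0,0,0,0,1,0,2,4,0,0,0,0,1,2,0,0,2,0,1,4,0,0,1,4,2]
Step 12: delete xx at [0, 11, 23, 27] -> counters=[3,0,0,0,0,0,0,0,1,0,2,3,0,0,0,0,1,2,0,0,2,0,1,3,0,0,1,3,2]
Step 13: insert xx at [0, 11, 23, 27] -> counters=[4,0,0,0,0,0,0,0,1,0,2,4,0,0,0,0,1,2,0,0,2,0,1,4,0,0,1,4,2]
Step 14: insert x at [4, 15, 19, 21] -> counters=[4,0,0,0,1,0,0,0,1,0,2,4,0,0,0,1,1,2,0,1,2,1,1,4,0,0,1,4,2]
Final counters=[4,0,0,0,1,0,0,0,1,0,2,4,0,0,0,1,1,2,0,1,2,1,1,4,0,0,1,4,2] -> counters[27]=4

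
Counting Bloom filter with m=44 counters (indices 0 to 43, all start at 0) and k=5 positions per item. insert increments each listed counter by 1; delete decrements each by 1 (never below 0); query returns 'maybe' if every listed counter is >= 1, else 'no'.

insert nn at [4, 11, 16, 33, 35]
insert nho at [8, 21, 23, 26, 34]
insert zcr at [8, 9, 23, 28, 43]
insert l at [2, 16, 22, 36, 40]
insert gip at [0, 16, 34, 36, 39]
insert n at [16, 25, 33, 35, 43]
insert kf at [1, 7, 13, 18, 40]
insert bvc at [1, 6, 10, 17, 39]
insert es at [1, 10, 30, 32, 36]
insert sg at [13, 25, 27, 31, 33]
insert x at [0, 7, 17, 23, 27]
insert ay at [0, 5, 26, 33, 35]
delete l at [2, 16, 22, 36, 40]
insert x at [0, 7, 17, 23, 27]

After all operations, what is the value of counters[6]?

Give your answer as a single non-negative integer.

Step 1: insert nn at [4, 11, 16, 33, 35] -> counters=[0,0,0,0,1,0,0,0,0,0,0,1,0,0,0,0,1,0,0,0,0,0,0,0,0,0,0,0,0,0,0,0,0,1,0,1,0,0,0,0,0,0,0,0]
Step 2: insert nho at [8, 21, 23, 26, 34] -> counters=[0,0,0,0,1,0,0,0,1,0,0,1,0,0,0,0,1,0,0,0,0,1,0,1,0,0,1,0,0,0,0,0,0,1,1,1,0,0,0,0,0,0,0,0]
Step 3: insert zcr at [8, 9, 23, 28, 43] -> counters=[0,0,0,0,1,0,0,0,2,1,0,1,0,0,0,0,1,0,0,0,0,1,0,2,0,0,1,0,1,0,0,0,0,1,1,1,0,0,0,0,0,0,0,1]
Step 4: insert l at [2, 16, 22, 36, 40] -> counters=[0,0,1,0,1,0,0,0,2,1,0,1,0,0,0,0,2,0,0,0,0,1,1,2,0,0,1,0,1,0,0,0,0,1,1,1,1,0,0,0,1,0,0,1]
Step 5: insert gip at [0, 16, 34, 36, 39] -> counters=[1,0,1,0,1,0,0,0,2,1,0,1,0,0,0,0,3,0,0,0,0,1,1,2,0,0,1,0,1,0,0,0,0,1,2,1,2,0,0,1,1,0,0,1]
Step 6: insert n at [16, 25, 33, 35, 43] -> counters=[1,0,1,0,1,0,0,0,2,1,0,1,0,0,0,0,4,0,0,0,0,1,1,2,0,1,1,0,1,0,0,0,0,2,2,2,2,0,0,1,1,0,0,2]
Step 7: insert kf at [1, 7, 13, 18, 40] -> counters=[1,1,1,0,1,0,0,1,2,1,0,1,0,1,0,0,4,0,1,0,0,1,1,2,0,1,1,0,1,0,0,0,0,2,2,2,2,0,0,1,2,0,0,2]
Step 8: insert bvc at [1, 6, 10, 17, 39] -> counters=[1,2,1,0,1,0,1,1,2,1,1,1,0,1,0,0,4,1,1,0,0,1,1,2,0,1,1,0,1,0,0,0,0,2,2,2,2,0,0,2,2,0,0,2]
Step 9: insert es at [1, 10, 30, 32, 36] -> counters=[1,3,1,0,1,0,1,1,2,1,2,1,0,1,0,0,4,1,1,0,0,1,1,2,0,1,1,0,1,0,1,0,1,2,2,2,3,0,0,2,2,0,0,2]
Step 10: insert sg at [13, 25, 27, 31, 33] -> counters=[1,3,1,0,1,0,1,1,2,1,2,1,0,2,0,0,4,1,1,0,0,1,1,2,0,2,1,1,1,0,1,1,1,3,2,2,3,0,0,2,2,0,0,2]
Step 11: insert x at [0, 7, 17, 23, 27] -> counters=[2,3,1,0,1,0,1,2,2,1,2,1,0,2,0,0,4,2,1,0,0,1,1,3,0,2,1,2,1,0,1,1,1,3,2,2,3,0,0,2,2,0,0,2]
Step 12: insert ay at [0, 5, 26, 33, 35] -> counters=[3,3,1,0,1,1,1,2,2,1,2,1,0,2,0,0,4,2,1,0,0,1,1,3,0,2,2,2,1,0,1,1,1,4,2,3,3,0,0,2,2,0,0,2]
Step 13: delete l at [2, 16, 22, 36, 40] -> counters=[3,3,0,0,1,1,1,2,2,1,2,1,0,2,0,0,3,2,1,0,0,1,0,3,0,2,2,2,1,0,1,1,1,4,2,3,2,0,0,2,1,0,0,2]
Step 14: insert x at [0, 7, 17, 23, 27] -> counters=[4,3,0,0,1,1,1,3,2,1,2,1,0,2,0,0,3,3,1,0,0,1,0,4,0,2,2,3,1,0,1,1,1,4,2,3,2,0,0,2,1,0,0,2]
Final counters=[4,3,0,0,1,1,1,3,2,1,2,1,0,2,0,0,3,3,1,0,0,1,0,4,0,2,2,3,1,0,1,1,1,4,2,3,2,0,0,2,1,0,0,2] -> counters[6]=1

Answer: 1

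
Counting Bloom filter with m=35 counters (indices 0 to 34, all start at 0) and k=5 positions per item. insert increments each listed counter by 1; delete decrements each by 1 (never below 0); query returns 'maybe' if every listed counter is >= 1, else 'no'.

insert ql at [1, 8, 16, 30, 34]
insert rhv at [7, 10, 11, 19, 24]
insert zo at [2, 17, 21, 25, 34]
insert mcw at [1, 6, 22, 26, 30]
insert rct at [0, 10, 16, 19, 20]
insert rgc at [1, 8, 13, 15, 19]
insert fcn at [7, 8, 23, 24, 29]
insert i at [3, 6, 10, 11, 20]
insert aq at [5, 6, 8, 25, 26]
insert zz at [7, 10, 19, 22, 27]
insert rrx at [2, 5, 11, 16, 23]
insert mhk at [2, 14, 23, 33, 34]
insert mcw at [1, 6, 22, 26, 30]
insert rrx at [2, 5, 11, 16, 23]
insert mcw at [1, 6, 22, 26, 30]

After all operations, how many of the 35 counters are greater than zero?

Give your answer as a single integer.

Answer: 28

Derivation:
Step 1: insert ql at [1, 8, 16, 30, 34] -> counters=[0,1,0,0,0,0,0,0,1,0,0,0,0,0,0,0,1,0,0,0,0,0,0,0,0,0,0,0,0,0,1,0,0,0,1]
Step 2: insert rhv at [7, 10, 11, 19, 24] -> counters=[0,1,0,0,0,0,0,1,1,0,1,1,0,0,0,0,1,0,0,1,0,0,0,0,1,0,0,0,0,0,1,0,0,0,1]
Step 3: insert zo at [2, 17, 21, 25, 34] -> counters=[0,1,1,0,0,0,0,1,1,0,1,1,0,0,0,0,1,1,0,1,0,1,0,0,1,1,0,0,0,0,1,0,0,0,2]
Step 4: insert mcw at [1, 6, 22, 26, 30] -> counters=[0,2,1,0,0,0,1,1,1,0,1,1,0,0,0,0,1,1,0,1,0,1,1,0,1,1,1,0,0,0,2,0,0,0,2]
Step 5: insert rct at [0, 10, 16, 19, 20] -> counters=[1,2,1,0,0,0,1,1,1,0,2,1,0,0,0,0,2,1,0,2,1,1,1,0,1,1,1,0,0,0,2,0,0,0,2]
Step 6: insert rgc at [1, 8, 13, 15, 19] -> counters=[1,3,1,0,0,0,1,1,2,0,2,1,0,1,0,1,2,1,0,3,1,1,1,0,1,1,1,0,0,0,2,0,0,0,2]
Step 7: insert fcn at [7, 8, 23, 24, 29] -> counters=[1,3,1,0,0,0,1,2,3,0,2,1,0,1,0,1,2,1,0,3,1,1,1,1,2,1,1,0,0,1,2,0,0,0,2]
Step 8: insert i at [3, 6, 10, 11, 20] -> counters=[1,3,1,1,0,0,2,2,3,0,3,2,0,1,0,1,2,1,0,3,2,1,1,1,2,1,1,0,0,1,2,0,0,0,2]
Step 9: insert aq at [5, 6, 8, 25, 26] -> counters=[1,3,1,1,0,1,3,2,4,0,3,2,0,1,0,1,2,1,0,3,2,1,1,1,2,2,2,0,0,1,2,0,0,0,2]
Step 10: insert zz at [7, 10, 19, 22, 27] -> counters=[1,3,1,1,0,1,3,3,4,0,4,2,0,1,0,1,2,1,0,4,2,1,2,1,2,2,2,1,0,1,2,0,0,0,2]
Step 11: insert rrx at [2, 5, 11, 16, 23] -> counters=[1,3,2,1,0,2,3,3,4,0,4,3,0,1,0,1,3,1,0,4,2,1,2,2,2,2,2,1,0,1,2,0,0,0,2]
Step 12: insert mhk at [2, 14, 23, 33, 34] -> counters=[1,3,3,1,0,2,3,3,4,0,4,3,0,1,1,1,3,1,0,4,2,1,2,3,2,2,2,1,0,1,2,0,0,1,3]
Step 13: insert mcw at [1, 6, 22, 26, 30] -> counters=[1,4,3,1,0,2,4,3,4,0,4,3,0,1,1,1,3,1,0,4,2,1,3,3,2,2,3,1,0,1,3,0,0,1,3]
Step 14: insert rrx at [2, 5, 11, 16, 23] -> counters=[1,4,4,1,0,3,4,3,4,0,4,4,0,1,1,1,4,1,0,4,2,1,3,4,2,2,3,1,0,1,3,0,0,1,3]
Step 15: insert mcw at [1, 6, 22, 26, 30] -> counters=[1,5,4,1,0,3,5,3,4,0,4,4,0,1,1,1,4,1,0,4,2,1,4,4,2,2,4,1,0,1,4,0,0,1,3]
Final counters=[1,5,4,1,0,3,5,3,4,0,4,4,0,1,1,1,4,1,0,4,2,1,4,4,2,2,4,1,0,1,4,0,0,1,3] -> 28 nonzero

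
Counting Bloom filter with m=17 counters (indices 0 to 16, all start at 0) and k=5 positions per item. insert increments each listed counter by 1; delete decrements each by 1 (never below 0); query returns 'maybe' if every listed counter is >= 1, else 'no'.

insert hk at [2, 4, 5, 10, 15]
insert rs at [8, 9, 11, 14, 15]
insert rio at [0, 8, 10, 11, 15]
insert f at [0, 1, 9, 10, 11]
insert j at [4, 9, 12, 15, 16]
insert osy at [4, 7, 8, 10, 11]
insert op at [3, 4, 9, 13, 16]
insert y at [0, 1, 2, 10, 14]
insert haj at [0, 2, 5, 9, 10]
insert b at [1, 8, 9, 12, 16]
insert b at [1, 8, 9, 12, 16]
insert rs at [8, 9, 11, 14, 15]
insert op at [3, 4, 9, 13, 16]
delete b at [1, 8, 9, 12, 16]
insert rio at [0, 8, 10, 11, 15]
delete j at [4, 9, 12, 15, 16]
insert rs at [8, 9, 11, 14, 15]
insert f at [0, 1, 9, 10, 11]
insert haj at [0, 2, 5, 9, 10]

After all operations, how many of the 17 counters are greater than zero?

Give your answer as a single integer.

Answer: 16

Derivation:
Step 1: insert hk at [2, 4, 5, 10, 15] -> counters=[0,0,1,0,1,1,0,0,0,0,1,0,0,0,0,1,0]
Step 2: insert rs at [8, 9, 11, 14, 15] -> counters=[0,0,1,0,1,1,0,0,1,1,1,1,0,0,1,2,0]
Step 3: insert rio at [0, 8, 10, 11, 15] -> counters=[1,0,1,0,1,1,0,0,2,1,2,2,0,0,1,3,0]
Step 4: insert f at [0, 1, 9, 10, 11] -> counters=[2,1,1,0,1,1,0,0,2,2,3,3,0,0,1,3,0]
Step 5: insert j at [4, 9, 12, 15, 16] -> counters=[2,1,1,0,2,1,0,0,2,3,3,3,1,0,1,4,1]
Step 6: insert osy at [4, 7, 8, 10, 11] -> counters=[2,1,1,0,3,1,0,1,3,3,4,4,1,0,1,4,1]
Step 7: insert op at [3, 4, 9, 13, 16] -> counters=[2,1,1,1,4,1,0,1,3,4,4,4,1,1,1,4,2]
Step 8: insert y at [0, 1, 2, 10, 14] -> counters=[3,2,2,1,4,1,0,1,3,4,5,4,1,1,2,4,2]
Step 9: insert haj at [0, 2, 5, 9, 10] -> counters=[4,2,3,1,4,2,0,1,3,5,6,4,1,1,2,4,2]
Step 10: insert b at [1, 8, 9, 12, 16] -> counters=[4,3,3,1,4,2,0,1,4,6,6,4,2,1,2,4,3]
Step 11: insert b at [1, 8, 9, 12, 16] -> counters=[4,4,3,1,4,2,0,1,5,7,6,4,3,1,2,4,4]
Step 12: insert rs at [8, 9, 11, 14, 15] -> counters=[4,4,3,1,4,2,0,1,6,8,6,5,3,1,3,5,4]
Step 13: insert op at [3, 4, 9, 13, 16] -> counters=[4,4,3,2,5,2,0,1,6,9,6,5,3,2,3,5,5]
Step 14: delete b at [1, 8, 9, 12, 16] -> counters=[4,3,3,2,5,2,0,1,5,8,6,5,2,2,3,5,4]
Step 15: insert rio at [0, 8, 10, 11, 15] -> counters=[5,3,3,2,5,2,0,1,6,8,7,6,2,2,3,6,4]
Step 16: delete j at [4, 9, 12, 15, 16] -> counters=[5,3,3,2,4,2,0,1,6,7,7,6,1,2,3,5,3]
Step 17: insert rs at [8, 9, 11, 14, 15] -> counters=[5,3,3,2,4,2,0,1,7,8,7,7,1,2,4,6,3]
Step 18: insert f at [0, 1, 9, 10, 11] -> counters=[6,4,3,2,4,2,0,1,7,9,8,8,1,2,4,6,3]
Step 19: insert haj at [0, 2, 5, 9, 10] -> counters=[7,4,4,2,4,3,0,1,7,10,9,8,1,2,4,6,3]
Final counters=[7,4,4,2,4,3,0,1,7,10,9,8,1,2,4,6,3] -> 16 nonzero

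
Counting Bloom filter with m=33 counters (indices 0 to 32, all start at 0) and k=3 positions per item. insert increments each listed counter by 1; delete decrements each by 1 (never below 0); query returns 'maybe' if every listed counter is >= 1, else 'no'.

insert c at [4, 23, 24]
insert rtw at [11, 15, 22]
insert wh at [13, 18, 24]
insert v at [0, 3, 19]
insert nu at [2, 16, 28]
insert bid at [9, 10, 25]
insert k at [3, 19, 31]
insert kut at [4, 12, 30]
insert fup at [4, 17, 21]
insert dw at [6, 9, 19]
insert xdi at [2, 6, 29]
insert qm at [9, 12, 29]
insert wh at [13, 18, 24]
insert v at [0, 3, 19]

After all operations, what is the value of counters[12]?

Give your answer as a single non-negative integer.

Answer: 2

Derivation:
Step 1: insert c at [4, 23, 24] -> counters=[0,0,0,0,1,0,0,0,0,0,0,0,0,0,0,0,0,0,0,0,0,0,0,1,1,0,0,0,0,0,0,0,0]
Step 2: insert rtw at [11, 15, 22] -> counters=[0,0,0,0,1,0,0,0,0,0,0,1,0,0,0,1,0,0,0,0,0,0,1,1,1,0,0,0,0,0,0,0,0]
Step 3: insert wh at [13, 18, 24] -> counters=[0,0,0,0,1,0,0,0,0,0,0,1,0,1,0,1,0,0,1,0,0,0,1,1,2,0,0,0,0,0,0,0,0]
Step 4: insert v at [0, 3, 19] -> counters=[1,0,0,1,1,0,0,0,0,0,0,1,0,1,0,1,0,0,1,1,0,0,1,1,2,0,0,0,0,0,0,0,0]
Step 5: insert nu at [2, 16, 28] -> counters=[1,0,1,1,1,0,0,0,0,0,0,1,0,1,0,1,1,0,1,1,0,0,1,1,2,0,0,0,1,0,0,0,0]
Step 6: insert bid at [9, 10, 25] -> counters=[1,0,1,1,1,0,0,0,0,1,1,1,0,1,0,1,1,0,1,1,0,0,1,1,2,1,0,0,1,0,0,0,0]
Step 7: insert k at [3, 19, 31] -> counters=[1,0,1,2,1,0,0,0,0,1,1,1,0,1,0,1,1,0,1,2,0,0,1,1,2,1,0,0,1,0,0,1,0]
Step 8: insert kut at [4, 12, 30] -> counters=[1,0,1,2,2,0,0,0,0,1,1,1,1,1,0,1,1,0,1,2,0,0,1,1,2,1,0,0,1,0,1,1,0]
Step 9: insert fup at [4, 17, 21] -> counters=[1,0,1,2,3,0,0,0,0,1,1,1,1,1,0,1,1,1,1,2,0,1,1,1,2,1,0,0,1,0,1,1,0]
Step 10: insert dw at [6, 9, 19] -> counters=[1,0,1,2,3,0,1,0,0,2,1,1,1,1,0,1,1,1,1,3,0,1,1,1,2,1,0,0,1,0,1,1,0]
Step 11: insert xdi at [2, 6, 29] -> counters=[1,0,2,2,3,0,2,0,0,2,1,1,1,1,0,1,1,1,1,3,0,1,1,1,2,1,0,0,1,1,1,1,0]
Step 12: insert qm at [9, 12, 29] -> counters=[1,0,2,2,3,0,2,0,0,3,1,1,2,1,0,1,1,1,1,3,0,1,1,1,2,1,0,0,1,2,1,1,0]
Step 13: insert wh at [13, 18, 24] -> counters=[1,0,2,2,3,0,2,0,0,3,1,1,2,2,0,1,1,1,2,3,0,1,1,1,3,1,0,0,1,2,1,1,0]
Step 14: insert v at [0, 3, 19] -> counters=[2,0,2,3,3,0,2,0,0,3,1,1,2,2,0,1,1,1,2,4,0,1,1,1,3,1,0,0,1,2,1,1,0]
Final counters=[2,0,2,3,3,0,2,0,0,3,1,1,2,2,0,1,1,1,2,4,0,1,1,1,3,1,0,0,1,2,1,1,0] -> counters[12]=2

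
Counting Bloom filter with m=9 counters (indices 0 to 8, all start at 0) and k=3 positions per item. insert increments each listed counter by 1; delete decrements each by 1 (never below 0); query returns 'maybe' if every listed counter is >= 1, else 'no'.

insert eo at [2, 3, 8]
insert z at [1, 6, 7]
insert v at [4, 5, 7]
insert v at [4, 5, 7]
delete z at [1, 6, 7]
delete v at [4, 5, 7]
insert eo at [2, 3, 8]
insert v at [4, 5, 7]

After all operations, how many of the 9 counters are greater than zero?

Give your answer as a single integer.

Step 1: insert eo at [2, 3, 8] -> counters=[0,0,1,1,0,0,0,0,1]
Step 2: insert z at [1, 6, 7] -> counters=[0,1,1,1,0,0,1,1,1]
Step 3: insert v at [4, 5, 7] -> counters=[0,1,1,1,1,1,1,2,1]
Step 4: insert v at [4, 5, 7] -> counters=[0,1,1,1,2,2,1,3,1]
Step 5: delete z at [1, 6, 7] -> counters=[0,0,1,1,2,2,0,2,1]
Step 6: delete v at [4, 5, 7] -> counters=[0,0,1,1,1,1,0,1,1]
Step 7: insert eo at [2, 3, 8] -> counters=[0,0,2,2,1,1,0,1,2]
Step 8: insert v at [4, 5, 7] -> counters=[0,0,2,2,2,2,0,2,2]
Final counters=[0,0,2,2,2,2,0,2,2] -> 6 nonzero

Answer: 6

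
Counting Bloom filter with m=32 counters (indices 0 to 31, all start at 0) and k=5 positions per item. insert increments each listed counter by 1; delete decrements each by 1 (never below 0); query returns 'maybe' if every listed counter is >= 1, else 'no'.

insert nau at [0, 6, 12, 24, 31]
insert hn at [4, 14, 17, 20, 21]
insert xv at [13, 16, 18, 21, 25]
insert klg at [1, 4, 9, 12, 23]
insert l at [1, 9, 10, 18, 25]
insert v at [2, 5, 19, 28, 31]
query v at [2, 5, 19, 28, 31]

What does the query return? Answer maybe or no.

Answer: maybe

Derivation:
Step 1: insert nau at [0, 6, 12, 24, 31] -> counters=[1,0,0,0,0,0,1,0,0,0,0,0,1,0,0,0,0,0,0,0,0,0,0,0,1,0,0,0,0,0,0,1]
Step 2: insert hn at [4, 14, 17, 20, 21] -> counters=[1,0,0,0,1,0,1,0,0,0,0,0,1,0,1,0,0,1,0,0,1,1,0,0,1,0,0,0,0,0,0,1]
Step 3: insert xv at [13, 16, 18, 21, 25] -> counters=[1,0,0,0,1,0,1,0,0,0,0,0,1,1,1,0,1,1,1,0,1,2,0,0,1,1,0,0,0,0,0,1]
Step 4: insert klg at [1, 4, 9, 12, 23] -> counters=[1,1,0,0,2,0,1,0,0,1,0,0,2,1,1,0,1,1,1,0,1,2,0,1,1,1,0,0,0,0,0,1]
Step 5: insert l at [1, 9, 10, 18, 25] -> counters=[1,2,0,0,2,0,1,0,0,2,1,0,2,1,1,0,1,1,2,0,1,2,0,1,1,2,0,0,0,0,0,1]
Step 6: insert v at [2, 5, 19, 28, 31] -> counters=[1,2,1,0,2,1,1,0,0,2,1,0,2,1,1,0,1,1,2,1,1,2,0,1,1,2,0,0,1,0,0,2]
Query v: check counters[2]=1 counters[5]=1 counters[19]=1 counters[28]=1 counters[31]=2 -> maybe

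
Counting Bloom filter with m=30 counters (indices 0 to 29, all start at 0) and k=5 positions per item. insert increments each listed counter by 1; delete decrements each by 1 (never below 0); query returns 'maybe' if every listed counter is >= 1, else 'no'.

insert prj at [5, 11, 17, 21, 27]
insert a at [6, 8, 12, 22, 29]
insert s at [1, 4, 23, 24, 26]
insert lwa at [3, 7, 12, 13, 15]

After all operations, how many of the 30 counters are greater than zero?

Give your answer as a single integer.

Step 1: insert prj at [5, 11, 17, 21, 27] -> counters=[0,0,0,0,0,1,0,0,0,0,0,1,0,0,0,0,0,1,0,0,0,1,0,0,0,0,0,1,0,0]
Step 2: insert a at [6, 8, 12, 22, 29] -> counters=[0,0,0,0,0,1,1,0,1,0,0,1,1,0,0,0,0,1,0,0,0,1,1,0,0,0,0,1,0,1]
Step 3: insert s at [1, 4, 23, 24, 26] -> counters=[0,1,0,0,1,1,1,0,1,0,0,1,1,0,0,0,0,1,0,0,0,1,1,1,1,0,1,1,0,1]
Step 4: insert lwa at [3, 7, 12, 13, 15] -> counters=[0,1,0,1,1,1,1,1,1,0,0,1,2,1,0,1,0,1,0,0,0,1,1,1,1,0,1,1,0,1]
Final counters=[0,1,0,1,1,1,1,1,1,0,0,1,2,1,0,1,0,1,0,0,0,1,1,1,1,0,1,1,0,1] -> 19 nonzero

Answer: 19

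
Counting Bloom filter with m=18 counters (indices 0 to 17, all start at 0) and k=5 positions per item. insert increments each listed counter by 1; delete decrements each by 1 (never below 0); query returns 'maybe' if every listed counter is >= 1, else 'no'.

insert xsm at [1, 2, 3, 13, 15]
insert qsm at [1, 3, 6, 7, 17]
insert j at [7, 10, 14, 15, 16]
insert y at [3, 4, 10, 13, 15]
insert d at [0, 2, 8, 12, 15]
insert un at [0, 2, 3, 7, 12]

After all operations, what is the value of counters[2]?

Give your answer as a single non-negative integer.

Step 1: insert xsm at [1, 2, 3, 13, 15] -> counters=[0,1,1,1,0,0,0,0,0,0,0,0,0,1,0,1,0,0]
Step 2: insert qsm at [1, 3, 6, 7, 17] -> counters=[0,2,1,2,0,0,1,1,0,0,0,0,0,1,0,1,0,1]
Step 3: insert j at [7, 10, 14, 15, 16] -> counters=[0,2,1,2,0,0,1,2,0,0,1,0,0,1,1,2,1,1]
Step 4: insert y at [3, 4, 10, 13, 15] -> counters=[0,2,1,3,1,0,1,2,0,0,2,0,0,2,1,3,1,1]
Step 5: insert d at [0, 2, 8, 12, 15] -> counters=[1,2,2,3,1,0,1,2,1,0,2,0,1,2,1,4,1,1]
Step 6: insert un at [0, 2, 3, 7, 12] -> counters=[2,2,3,4,1,0,1,3,1,0,2,0,2,2,1,4,1,1]
Final counters=[2,2,3,4,1,0,1,3,1,0,2,0,2,2,1,4,1,1] -> counters[2]=3

Answer: 3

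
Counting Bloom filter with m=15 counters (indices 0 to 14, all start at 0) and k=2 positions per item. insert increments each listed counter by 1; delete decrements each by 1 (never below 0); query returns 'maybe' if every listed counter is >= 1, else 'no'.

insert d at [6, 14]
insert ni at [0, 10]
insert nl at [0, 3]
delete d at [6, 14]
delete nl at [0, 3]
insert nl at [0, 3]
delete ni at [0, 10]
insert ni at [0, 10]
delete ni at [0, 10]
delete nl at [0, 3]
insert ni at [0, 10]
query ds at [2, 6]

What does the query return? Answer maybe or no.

Step 1: insert d at [6, 14] -> counters=[0,0,0,0,0,0,1,0,0,0,0,0,0,0,1]
Step 2: insert ni at [0, 10] -> counters=[1,0,0,0,0,0,1,0,0,0,1,0,0,0,1]
Step 3: insert nl at [0, 3] -> counters=[2,0,0,1,0,0,1,0,0,0,1,0,0,0,1]
Step 4: delete d at [6, 14] -> counters=[2,0,0,1,0,0,0,0,0,0,1,0,0,0,0]
Step 5: delete nl at [0, 3] -> counters=[1,0,0,0,0,0,0,0,0,0,1,0,0,0,0]
Step 6: insert nl at [0, 3] -> counters=[2,0,0,1,0,0,0,0,0,0,1,0,0,0,0]
Step 7: delete ni at [0, 10] -> counters=[1,0,0,1,0,0,0,0,0,0,0,0,0,0,0]
Step 8: insert ni at [0, 10] -> counters=[2,0,0,1,0,0,0,0,0,0,1,0,0,0,0]
Step 9: delete ni at [0, 10] -> counters=[1,0,0,1,0,0,0,0,0,0,0,0,0,0,0]
Step 10: delete nl at [0, 3] -> counters=[0,0,0,0,0,0,0,0,0,0,0,0,0,0,0]
Step 11: insert ni at [0, 10] -> counters=[1,0,0,0,0,0,0,0,0,0,1,0,0,0,0]
Query ds: check counters[2]=0 counters[6]=0 -> no

Answer: no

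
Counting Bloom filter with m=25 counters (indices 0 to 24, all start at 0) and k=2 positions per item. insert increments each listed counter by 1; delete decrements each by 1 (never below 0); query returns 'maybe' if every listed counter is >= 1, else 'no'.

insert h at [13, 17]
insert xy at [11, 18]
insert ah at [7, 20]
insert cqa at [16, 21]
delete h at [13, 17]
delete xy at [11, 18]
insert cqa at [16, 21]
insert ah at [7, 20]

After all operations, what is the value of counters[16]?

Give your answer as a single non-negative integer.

Answer: 2

Derivation:
Step 1: insert h at [13, 17] -> counters=[0,0,0,0,0,0,0,0,0,0,0,0,0,1,0,0,0,1,0,0,0,0,0,0,0]
Step 2: insert xy at [11, 18] -> counters=[0,0,0,0,0,0,0,0,0,0,0,1,0,1,0,0,0,1,1,0,0,0,0,0,0]
Step 3: insert ah at [7, 20] -> counters=[0,0,0,0,0,0,0,1,0,0,0,1,0,1,0,0,0,1,1,0,1,0,0,0,0]
Step 4: insert cqa at [16, 21] -> counters=[0,0,0,0,0,0,0,1,0,0,0,1,0,1,0,0,1,1,1,0,1,1,0,0,0]
Step 5: delete h at [13, 17] -> counters=[0,0,0,0,0,0,0,1,0,0,0,1,0,0,0,0,1,0,1,0,1,1,0,0,0]
Step 6: delete xy at [11, 18] -> counters=[0,0,0,0,0,0,0,1,0,0,0,0,0,0,0,0,1,0,0,0,1,1,0,0,0]
Step 7: insert cqa at [16, 21] -> counters=[0,0,0,0,0,0,0,1,0,0,0,0,0,0,0,0,2,0,0,0,1,2,0,0,0]
Step 8: insert ah at [7, 20] -> counters=[0,0,0,0,0,0,0,2,0,0,0,0,0,0,0,0,2,0,0,0,2,2,0,0,0]
Final counters=[0,0,0,0,0,0,0,2,0,0,0,0,0,0,0,0,2,0,0,0,2,2,0,0,0] -> counters[16]=2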